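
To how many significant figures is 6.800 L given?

6.800: trailing zeros after a decimal point are significant.

4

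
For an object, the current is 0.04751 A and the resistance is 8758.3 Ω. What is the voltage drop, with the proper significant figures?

voltage drop = 0.04751 A × 8758.3 Ω = 416.106833 V.
0.04751 has 4 significant figures; 8758.3 has 5.
Division/multiplication keeps the fewest: 4 significant figures.
Rounded: 416.1 V.

416.1 V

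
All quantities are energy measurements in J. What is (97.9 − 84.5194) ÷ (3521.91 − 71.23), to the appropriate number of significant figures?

97.9 − 84.5194 = 13.3806, limited to 1 d.p. → 3 s.f.; 3521.91 − 71.23 = 3450.68, limited to 2 d.p. → 6 s.f.
Carrying full precision, 13.3806 ÷ 3450.68 = 0.00387767048814…; keep min(3, 6) = 3 s.f.
Rounded to 3 significant figures: 0.00388.

0.00388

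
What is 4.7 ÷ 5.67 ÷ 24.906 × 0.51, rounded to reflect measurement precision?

0.017

4.7 ÷ 5.67 ÷ 24.906 × 0.51 = 0.0169738746788…
Multiplication/division keeps the fewest significant figures: 4.7 → 2 s.f., 5.67 → 3 s.f., 24.906 → 5 s.f., 0.51 → 2 s.f.; limit is 2.
Rounded to 2 significant figures: 0.017.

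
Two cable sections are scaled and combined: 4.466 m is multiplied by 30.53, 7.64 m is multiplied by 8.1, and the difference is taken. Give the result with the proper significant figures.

4.466 × 30.53 = 136.34698 → 136.3 m (4 s.f., last digit at the 10^-1 place).
7.64 × 8.1 = 61.884 → 62 m (2 s.f., last digit at the 10^0 place).
Difference: 74.46298 m; keep the coarser place, 10^0.
Result: 74 m.

74 m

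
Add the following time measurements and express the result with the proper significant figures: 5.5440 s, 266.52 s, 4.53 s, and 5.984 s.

5.5440 s + 266.52 s + 4.53 s + 5.984 s = 282.5780 s.
Addition/subtraction keeps the fewest decimal places: 5.5440 → 4 decimal places, 266.52 → 2 decimal places, 4.53 → 2 decimal places, 5.984 → 3 decimal places; limit is 2.
Rounded to 2 decimal places: 2.8258 × 10^2 s.

2.8258 × 10^2 s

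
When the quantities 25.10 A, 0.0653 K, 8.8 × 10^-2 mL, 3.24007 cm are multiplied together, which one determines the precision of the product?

25.10 A → 4 s.f.; 0.0653 K → 3 s.f.; 8.8 × 10^-2 mL → 2 s.f.; 3.24007 cm → 6 s.f.
The fewest is 2 significant figures, from 8.8 × 10^-2 mL.

8.8 × 10^-2 mL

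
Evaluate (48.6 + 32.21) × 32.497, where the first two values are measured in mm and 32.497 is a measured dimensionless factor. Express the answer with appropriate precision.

2.63 × 10^3 mm

48.6 mm + 32.21 mm = 80.81 mm; the sum is limited to 1 decimal place (3 s.f.).
Carrying full precision, 80.81 × 32.497 = 2626.08257 mm; 32.497 has 5 s.f., so the result keeps min(3, 5) = 3 s.f.
Rounded to 3 significant figures: 2.63 × 10^3 mm.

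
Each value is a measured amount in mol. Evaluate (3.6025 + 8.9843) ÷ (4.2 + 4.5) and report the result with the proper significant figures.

1.4

3.6025 + 8.9843 = 12.5868, limited to 4 d.p. → 6 s.f.; 4.2 + 4.5 = 8.7, limited to 1 d.p. → 2 s.f.
Carrying full precision, 12.5868 ÷ 8.7 = 1.44675862069…; keep min(6, 2) = 2 s.f.
Rounded to 2 significant figures: 1.4.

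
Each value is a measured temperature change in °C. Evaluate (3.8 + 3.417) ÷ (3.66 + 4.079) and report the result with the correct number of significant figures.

3.8 + 3.417 = 7.217, limited to 1 d.p. → 2 s.f.; 3.66 + 4.079 = 7.739, limited to 2 d.p. → 3 s.f.
Carrying full precision, 7.217 ÷ 7.739 = 0.93254942499…; keep min(2, 3) = 2 s.f.
Rounded to 2 significant figures: 0.93.

0.93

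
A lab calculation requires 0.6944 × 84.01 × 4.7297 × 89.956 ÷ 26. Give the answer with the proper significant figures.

9.5 × 10²

0.6944 × 84.01 × 4.7297 × 89.956 ÷ 26 = 954.621210101…
Multiplication/division keeps the fewest significant figures: 0.6944 → 4 s.f., 84.01 → 4 s.f., 4.7297 → 5 s.f., 89.956 → 5 s.f., 26 → 2 s.f.; limit is 2.
Rounded to 2 significant figures: 9.5 × 10².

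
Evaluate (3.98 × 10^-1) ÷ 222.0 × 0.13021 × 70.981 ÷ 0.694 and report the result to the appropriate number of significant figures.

(3.98 × 10^-1) ÷ 222.0 × 0.13021 × 70.981 ÷ 0.694 = 0.0238757531219…
Multiplication/division keeps the fewest significant figures: 3.98 × 10^-1 → 3 s.f., 222.0 → 4 s.f., 0.13021 → 5 s.f., 70.981 → 5 s.f., 0.694 → 3 s.f.; limit is 3.
Rounded to 3 significant figures: 0.0239.

0.0239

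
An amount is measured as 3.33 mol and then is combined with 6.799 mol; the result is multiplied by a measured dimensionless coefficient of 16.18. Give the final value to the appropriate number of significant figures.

163.9 mol

3.33 mol + 6.799 mol = 10.129 mol; the sum is limited to 2 decimal places (4 s.f.).
Carrying full precision, 10.129 × 16.18 = 163.88722 mol; 16.18 has 4 s.f., so the result keeps min(4, 4) = 4 s.f.
Rounded to 4 significant figures: 163.9 mol.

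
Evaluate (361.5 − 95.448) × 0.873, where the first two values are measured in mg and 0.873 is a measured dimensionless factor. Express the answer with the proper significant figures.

232 mg

361.5 mg − 95.448 mg = 266.052 mg; the difference is limited to 1 decimal place (4 s.f.).
Carrying full precision, 266.052 × 0.873 = 232.263396 mg; 0.873 has 3 s.f., so the result keeps min(4, 3) = 3 s.f.
Rounded to 3 significant figures: 232 mg.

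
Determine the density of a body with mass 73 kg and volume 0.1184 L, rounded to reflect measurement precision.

6.2 × 10^2 kg/L

density = 73 kg ÷ 0.1184 L = 616.554054054… kg/L.
73 has 2 significant figures; 0.1184 has 4.
Division/multiplication keeps the fewest: 2 significant figures.
Rounded: 6.2 × 10^2 kg/L.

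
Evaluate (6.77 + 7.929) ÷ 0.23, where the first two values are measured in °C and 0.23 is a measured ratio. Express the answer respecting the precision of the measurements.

64 °C

6.77 °C + 7.929 °C = 14.699 °C; the sum is limited to 2 decimal places (4 s.f.).
Carrying full precision, 14.699 ÷ 0.23 = 63.9086956522… °C; 0.23 has 2 s.f., so the result keeps min(4, 2) = 2 s.f.
Rounded to 2 significant figures: 64 °C.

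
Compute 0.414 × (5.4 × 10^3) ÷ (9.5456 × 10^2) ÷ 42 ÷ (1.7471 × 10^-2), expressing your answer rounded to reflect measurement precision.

0.414 × (5.4 × 10^3) ÷ (9.5456 × 10^2) ÷ 42 ÷ (1.7471 × 10^-2) = 3.19171287237…
Multiplication/division keeps the fewest significant figures: 0.414 → 3 s.f., 5.4 × 10^3 → 2 s.f., 9.5456 × 10^2 → 5 s.f., 42 → 2 s.f., 1.7471 × 10^-2 → 5 s.f.; limit is 2.
Rounded to 2 significant figures: 3.2.

3.2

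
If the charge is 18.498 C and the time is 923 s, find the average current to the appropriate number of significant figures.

2.00 × 10⁻² A

average current = 18.498 C ÷ 923 s = 0.0200411700975… A.
18.498 has 5 significant figures; 923 has 3.
Division/multiplication keeps the fewest: 3 significant figures.
Rounded: 2.00 × 10⁻² A.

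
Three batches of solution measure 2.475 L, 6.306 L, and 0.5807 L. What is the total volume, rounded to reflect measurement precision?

2.475 L + 6.306 L + 0.5807 L = 9.3617 L.
Addition/subtraction keeps the fewest decimal places: 2.475 → 3 decimal places, 6.306 → 3 decimal places, 0.5807 → 4 decimal places; limit is 3.
Rounded to 3 decimal places: 9.362 L.

9.362 L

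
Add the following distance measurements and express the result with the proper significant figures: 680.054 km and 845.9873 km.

1526.041 km

680.054 km + 845.9873 km = 1526.0413 km.
Addition/subtraction keeps the fewest decimal places: 680.054 → 3 decimal places, 845.9873 → 4 decimal places; limit is 3.
Rounded to 3 decimal places: 1526.041 km.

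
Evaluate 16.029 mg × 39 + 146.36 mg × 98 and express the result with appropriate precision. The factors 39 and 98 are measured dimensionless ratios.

16.029 × 39 = 625.131 → 6.3 × 10² mg (2 s.f., last digit at the 10^1 place).
146.36 × 98 = 14343.28 → 1.4 × 10⁴ mg (2 s.f., last digit at the 10^3 place).
Sum: 14968.411 mg; keep the coarser place, 10^3.
Result: 1.5 × 10⁴ mg.

1.5 × 10⁴ mg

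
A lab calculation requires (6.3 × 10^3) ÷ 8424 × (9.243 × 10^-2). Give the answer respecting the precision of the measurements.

(6.3 × 10^3) ÷ 8424 × (9.243 × 10^-2) = 0.069125
Multiplication/division keeps the fewest significant figures: 6.3 × 10^3 → 2 s.f., 8424 → 4 s.f., 9.243 × 10^-2 → 4 s.f.; limit is 2.
Rounded to 2 significant figures: 0.069.

0.069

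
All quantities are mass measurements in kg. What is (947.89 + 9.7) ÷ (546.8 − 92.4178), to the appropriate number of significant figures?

947.89 + 9.7 = 957.59, limited to 1 d.p. → 4 s.f.; 546.8 − 92.4178 = 454.3822, limited to 1 d.p. → 4 s.f.
Carrying full precision, 957.59 ÷ 454.3822 = 2.10745491351…; keep min(4, 4) = 4 s.f.
Rounded to 4 significant figures: 2.107.

2.107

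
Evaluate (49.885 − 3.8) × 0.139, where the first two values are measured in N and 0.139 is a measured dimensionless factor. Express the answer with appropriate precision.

49.885 N − 3.8 N = 46.085 N; the difference is limited to 1 decimal place (3 s.f.).
Carrying full precision, 46.085 × 0.139 = 6.405815 N; 0.139 has 3 s.f., so the result keeps min(3, 3) = 3 s.f.
Rounded to 3 significant figures: 6.41 N.

6.41 N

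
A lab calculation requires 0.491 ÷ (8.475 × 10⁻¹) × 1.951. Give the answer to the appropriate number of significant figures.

1.13

0.491 ÷ (8.475 × 10⁻¹) × 1.951 = 1.13031386431…
Multiplication/division keeps the fewest significant figures: 0.491 → 3 s.f., 8.475 × 10⁻¹ → 4 s.f., 1.951 → 4 s.f.; limit is 3.
Rounded to 3 significant figures: 1.13.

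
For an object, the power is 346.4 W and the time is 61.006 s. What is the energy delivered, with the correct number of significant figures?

2.113 × 10⁴ J

energy delivered = 346.4 W × 61.006 s = 21132.4784 J.
346.4 has 4 significant figures; 61.006 has 5.
Division/multiplication keeps the fewest: 4 significant figures.
Rounded: 2.113 × 10⁴ J.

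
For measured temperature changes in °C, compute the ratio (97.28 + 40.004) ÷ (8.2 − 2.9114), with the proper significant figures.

97.28 + 40.004 = 137.284, limited to 2 d.p. → 5 s.f.; 8.2 − 2.9114 = 5.2886, limited to 1 d.p. → 2 s.f.
Carrying full precision, 137.284 ÷ 5.2886 = 25.9584767235…; keep min(5, 2) = 2 s.f.
Rounded to 2 significant figures: 26.

26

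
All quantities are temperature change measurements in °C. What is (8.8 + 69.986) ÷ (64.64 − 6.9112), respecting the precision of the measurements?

1.36

8.8 + 69.986 = 78.786, limited to 1 d.p. → 3 s.f.; 64.64 − 6.9112 = 57.7288, limited to 2 d.p. → 4 s.f.
Carrying full precision, 78.786 ÷ 57.7288 = 1.36476074334…; keep min(3, 4) = 3 s.f.
Rounded to 3 significant figures: 1.36.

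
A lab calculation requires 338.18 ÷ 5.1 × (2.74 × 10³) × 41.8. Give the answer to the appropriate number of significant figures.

338.18 ÷ 5.1 × (2.74 × 10³) × 41.8 = 7594594.46275…
Multiplication/division keeps the fewest significant figures: 338.18 → 5 s.f., 5.1 → 2 s.f., 2.74 × 10³ → 3 s.f., 41.8 → 3 s.f.; limit is 2.
Rounded to 2 significant figures: 7.6 × 10⁶.

7.6 × 10⁶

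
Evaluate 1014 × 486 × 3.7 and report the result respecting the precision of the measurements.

1014 × 486 × 3.7 = 1823374.8
Multiplication/division keeps the fewest significant figures: 1014 → 4 s.f., 486 → 3 s.f., 3.7 → 2 s.f.; limit is 2.
Rounded to 2 significant figures: 1.8 × 10⁶.

1.8 × 10⁶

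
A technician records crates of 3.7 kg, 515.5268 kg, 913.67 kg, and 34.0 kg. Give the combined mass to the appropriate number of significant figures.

3.7 kg + 515.5268 kg + 913.67 kg + 34.0 kg = 1466.8968 kg.
Addition/subtraction keeps the fewest decimal places: 3.7 → 1 decimal place, 515.5268 → 4 decimal places, 913.67 → 2 decimal places, 34.0 → 1 decimal place; limit is 1.
Rounded to 1 decimal place: 1466.9 kg.

1466.9 kg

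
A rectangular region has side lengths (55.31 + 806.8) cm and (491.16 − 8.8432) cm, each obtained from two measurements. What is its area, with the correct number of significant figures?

55.31 + 806.8 = 862.11, limited to 1 d.p. → 4 s.f.; 491.16 − 8.8432 = 482.3168, limited to 2 d.p. → 5 s.f.
Carrying full precision, 862.11 × 482.3168 = 415810.136448; keep min(4, 5) = 4 s.f.
Rounded to 4 significant figures: 4.158 × 10^5 cm².

4.158 × 10^5 cm²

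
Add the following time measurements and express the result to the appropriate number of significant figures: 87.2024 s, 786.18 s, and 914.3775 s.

87.2024 s + 786.18 s + 914.3775 s = 1787.7599 s.
Addition/subtraction keeps the fewest decimal places: 87.2024 → 4 decimal places, 786.18 → 2 decimal places, 914.3775 → 4 decimal places; limit is 2.
Rounded to 2 decimal places: 1787.76 s.

1787.76 s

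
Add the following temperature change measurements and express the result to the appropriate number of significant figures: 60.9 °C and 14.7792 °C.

60.9 °C + 14.7792 °C = 75.6792 °C.
Addition/subtraction keeps the fewest decimal places: 60.9 → 1 decimal place, 14.7792 → 4 decimal places; limit is 1.
Rounded to 1 decimal place: 75.7 °C.

75.7 °C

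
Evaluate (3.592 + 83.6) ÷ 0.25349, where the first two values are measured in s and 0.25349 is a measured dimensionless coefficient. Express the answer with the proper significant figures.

344 s

3.592 s + 83.6 s = 87.192 s; the sum is limited to 1 decimal place (3 s.f.).
Carrying full precision, 87.192 ÷ 0.25349 = 343.96623141… s; 0.25349 has 5 s.f., so the result keeps min(3, 5) = 3 s.f.
Rounded to 3 significant figures: 344 s.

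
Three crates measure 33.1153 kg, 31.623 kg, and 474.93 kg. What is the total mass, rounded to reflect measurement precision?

5.3967 × 10^2 kg

33.1153 kg + 31.623 kg + 474.93 kg = 539.6683 kg.
Addition/subtraction keeps the fewest decimal places: 33.1153 → 4 decimal places, 31.623 → 3 decimal places, 474.93 → 2 decimal places; limit is 2.
Rounded to 2 decimal places: 5.3967 × 10^2 kg.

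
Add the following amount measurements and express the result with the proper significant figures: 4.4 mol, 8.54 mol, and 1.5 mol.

14.4 mol

4.4 mol + 8.54 mol + 1.5 mol = 14.44 mol.
Addition/subtraction keeps the fewest decimal places: 4.4 → 1 decimal place, 8.54 → 2 decimal places, 1.5 → 1 decimal place; limit is 1.
Rounded to 1 decimal place: 14.4 mol.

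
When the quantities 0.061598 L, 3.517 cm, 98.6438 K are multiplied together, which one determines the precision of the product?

0.061598 L → 5 s.f.; 3.517 cm → 4 s.f.; 98.6438 K → 6 s.f.
The fewest is 4 significant figures, from 3.517 cm.

3.517 cm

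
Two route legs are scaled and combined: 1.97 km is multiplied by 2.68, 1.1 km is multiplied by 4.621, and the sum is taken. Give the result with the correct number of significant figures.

1.97 × 2.68 = 5.2796 → 5.28 km (3 s.f., last digit at the 10^-2 place).
1.1 × 4.621 = 5.0831 → 5.1 km (2 s.f., last digit at the 10^-1 place).
Sum: 10.3627 km; keep the coarser place, 10^-1.
Result: 10.4 km.

10.4 km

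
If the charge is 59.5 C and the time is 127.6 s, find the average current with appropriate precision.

0.466 A

average current = 59.5 C ÷ 127.6 s = 0.466300940439… A.
59.5 has 3 significant figures; 127.6 has 4.
Division/multiplication keeps the fewest: 3 significant figures.
Rounded: 0.466 A.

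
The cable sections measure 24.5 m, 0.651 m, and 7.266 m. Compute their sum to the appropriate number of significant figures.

24.5 m + 0.651 m + 7.266 m = 32.417 m.
Addition/subtraction keeps the fewest decimal places: 24.5 → 1 decimal place, 0.651 → 3 decimal places, 7.266 → 3 decimal places; limit is 1.
Rounded to 1 decimal place: 32.4 m.

32.4 m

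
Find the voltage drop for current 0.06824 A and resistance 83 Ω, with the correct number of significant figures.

5.7 V

voltage drop = 0.06824 A × 83 Ω = 5.66392 V.
0.06824 has 4 significant figures; 83 has 2.
Division/multiplication keeps the fewest: 2 significant figures.
Rounded: 5.7 V.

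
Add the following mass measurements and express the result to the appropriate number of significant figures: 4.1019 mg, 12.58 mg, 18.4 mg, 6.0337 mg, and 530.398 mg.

4.1019 mg + 12.58 mg + 18.4 mg + 6.0337 mg + 530.398 mg = 571.5136 mg.
Addition/subtraction keeps the fewest decimal places: 4.1019 → 4 decimal places, 12.58 → 2 decimal places, 18.4 → 1 decimal place, 6.0337 → 4 decimal places, 530.398 → 3 decimal places; limit is 1.
Rounded to 1 decimal place: 571.5 mg.

571.5 mg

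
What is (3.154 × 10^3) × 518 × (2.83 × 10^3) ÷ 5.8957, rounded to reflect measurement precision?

(3.154 × 10^3) × 518 × (2.83 × 10^3) ÷ 5.8957 = 784228295.198…
Multiplication/division keeps the fewest significant figures: 3.154 × 10^3 → 4 s.f., 518 → 3 s.f., 2.83 × 10^3 → 3 s.f., 5.8957 → 5 s.f.; limit is 3.
Rounded to 3 significant figures: 7.84 × 10^8.

7.84 × 10^8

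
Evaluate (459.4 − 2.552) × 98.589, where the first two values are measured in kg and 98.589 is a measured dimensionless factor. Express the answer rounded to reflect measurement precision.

4.504 × 10⁴ kg

459.4 kg − 2.552 kg = 456.848 kg; the difference is limited to 1 decimal place (4 s.f.).
Carrying full precision, 456.848 × 98.589 = 45040.187472 kg; 98.589 has 5 s.f., so the result keeps min(4, 5) = 4 s.f.
Rounded to 4 significant figures: 4.504 × 10⁴ kg.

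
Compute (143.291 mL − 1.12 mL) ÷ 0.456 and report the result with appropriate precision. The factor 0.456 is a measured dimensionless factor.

143.291 mL − 1.12 mL = 142.171 mL; the difference is limited to 2 decimal places (5 s.f.).
Carrying full precision, 142.171 ÷ 0.456 = 311.778508772… mL; 0.456 has 3 s.f., so the result keeps min(5, 3) = 3 s.f.
Rounded to 3 significant figures: 312 mL.

312 mL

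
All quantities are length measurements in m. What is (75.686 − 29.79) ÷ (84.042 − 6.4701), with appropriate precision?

5.917 × 10⁻¹

75.686 − 29.79 = 45.896, limited to 2 d.p. → 4 s.f.; 84.042 − 6.4701 = 77.5719, limited to 3 d.p. → 5 s.f.
Carrying full precision, 45.896 ÷ 77.5719 = 0.591657546096…; keep min(4, 5) = 4 s.f.
Rounded to 4 significant figures: 5.917 × 10⁻¹.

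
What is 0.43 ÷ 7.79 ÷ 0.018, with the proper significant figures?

3.1

0.43 ÷ 7.79 ÷ 0.018 = 3.06660961346…
Multiplication/division keeps the fewest significant figures: 0.43 → 2 s.f., 7.79 → 3 s.f., 0.018 → 2 s.f.; limit is 2.
Rounded to 2 significant figures: 3.1.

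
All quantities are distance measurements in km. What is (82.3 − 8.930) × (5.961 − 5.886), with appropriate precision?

5.5 km²

82.3 − 8.930 = 73.370, limited to 1 d.p. → 3 s.f.; 5.961 − 5.886 = 0.075, limited to 3 d.p. → 2 s.f.
Carrying full precision, 73.370 × 0.075 = 5.50275; keep min(3, 2) = 2 s.f.
Rounded to 2 significant figures: 5.5 km².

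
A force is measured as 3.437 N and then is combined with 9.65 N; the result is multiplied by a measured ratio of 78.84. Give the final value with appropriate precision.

3.437 N + 9.65 N = 13.087 N; the sum is limited to 2 decimal places (4 s.f.).
Carrying full precision, 13.087 × 78.84 = 1031.77908 N; 78.84 has 4 s.f., so the result keeps min(4, 4) = 4 s.f.
Rounded to 4 significant figures: 1032 N.

1032 N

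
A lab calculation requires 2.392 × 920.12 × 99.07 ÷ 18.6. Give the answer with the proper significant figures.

1.17 × 10^4

2.392 × 920.12 × 99.07 ÷ 18.6 = 11722.8947233…
Multiplication/division keeps the fewest significant figures: 2.392 → 4 s.f., 920.12 → 5 s.f., 99.07 → 4 s.f., 18.6 → 3 s.f.; limit is 3.
Rounded to 3 significant figures: 1.17 × 10^4.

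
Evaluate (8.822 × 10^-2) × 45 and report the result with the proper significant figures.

(8.822 × 10^-2) × 45 = 3.9699
Multiplication/division keeps the fewest significant figures: 8.822 × 10^-2 → 4 s.f., 45 → 2 s.f.; limit is 2.
Rounded to 2 significant figures: 4.0.

4.0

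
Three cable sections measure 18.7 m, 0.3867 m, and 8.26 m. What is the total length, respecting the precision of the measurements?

27.3 m

18.7 m + 0.3867 m + 8.26 m = 27.3467 m.
Addition/subtraction keeps the fewest decimal places: 18.7 → 1 decimal place, 0.3867 → 4 decimal places, 8.26 → 2 decimal places; limit is 1.
Rounded to 1 decimal place: 27.3 m.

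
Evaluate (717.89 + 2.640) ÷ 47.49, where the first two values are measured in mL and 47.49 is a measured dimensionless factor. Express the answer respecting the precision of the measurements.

717.89 mL + 2.640 mL = 720.530 mL; the sum is limited to 2 decimal places (5 s.f.).
Carrying full precision, 720.530 ÷ 47.49 = 15.1722467888… mL; 47.49 has 4 s.f., so the result keeps min(5, 4) = 4 s.f.
Rounded to 4 significant figures: 15.17 mL.

15.17 mL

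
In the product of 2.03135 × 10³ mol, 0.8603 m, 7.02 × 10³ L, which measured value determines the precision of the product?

7.02 × 10³ L

2.03135 × 10³ mol → 6 s.f.; 0.8603 m → 4 s.f.; 7.02 × 10³ L → 3 s.f.
The fewest is 3 significant figures, from 7.02 × 10³ L.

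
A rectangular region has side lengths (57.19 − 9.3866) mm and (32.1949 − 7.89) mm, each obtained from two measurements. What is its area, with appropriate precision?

1162 mm²

57.19 − 9.3866 = 47.8034, limited to 2 d.p. → 4 s.f.; 32.1949 − 7.89 = 24.3049, limited to 2 d.p. → 4 s.f.
Carrying full precision, 47.8034 × 24.3049 = 1161.85685666; keep min(4, 4) = 4 s.f.
Rounded to 4 significant figures: 1162 mm².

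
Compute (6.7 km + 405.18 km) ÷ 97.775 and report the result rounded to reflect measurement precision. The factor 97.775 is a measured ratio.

6.7 km + 405.18 km = 411.88 km; the sum is limited to 1 decimal place (4 s.f.).
Carrying full precision, 411.88 ÷ 97.775 = 4.21252876502… km; 97.775 has 5 s.f., so the result keeps min(4, 5) = 4 s.f.
Rounded to 4 significant figures: 4.213 km.

4.213 km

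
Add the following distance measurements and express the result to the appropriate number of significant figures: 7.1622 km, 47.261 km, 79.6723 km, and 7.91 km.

7.1622 km + 47.261 km + 79.6723 km + 7.91 km = 142.0055 km.
Addition/subtraction keeps the fewest decimal places: 7.1622 → 4 decimal places, 47.261 → 3 decimal places, 79.6723 → 4 decimal places, 7.91 → 2 decimal places; limit is 2.
Rounded to 2 decimal places: 142.01 km.

142.01 km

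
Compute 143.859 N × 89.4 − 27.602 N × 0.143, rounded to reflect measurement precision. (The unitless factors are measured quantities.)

143.859 × 89.4 = 12860.9946 → 1.29 × 10⁴ N (3 s.f., last digit at the 10^2 place).
27.602 × 0.143 = 3.947086 → 3.95 N (3 s.f., last digit at the 10^-2 place).
Difference: 12857.047514 N; keep the coarser place, 10^2.
Result: 1.29 × 10⁴ N.

1.29 × 10⁴ N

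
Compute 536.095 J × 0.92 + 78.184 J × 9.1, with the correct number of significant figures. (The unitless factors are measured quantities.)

1.20 × 10^3 J

536.095 × 0.92 = 493.2074 → 4.9 × 10^2 J (2 s.f., last digit at the 10^1 place).
78.184 × 9.1 = 711.4744 → 7.1 × 10^2 J (2 s.f., last digit at the 10^1 place).
Sum: 1204.6818 J; keep the coarser place, 10^1.
Result: 1.20 × 10^3 J.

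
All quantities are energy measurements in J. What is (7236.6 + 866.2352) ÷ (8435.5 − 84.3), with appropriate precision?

7236.6 + 866.2352 = 8102.8352, limited to 1 d.p. → 5 s.f.; 8435.5 − 84.3 = 8351.2, limited to 1 d.p. → 5 s.f.
Carrying full precision, 8102.8352 ÷ 8351.2 = 0.970259986589…; keep min(5, 5) = 5 s.f.
Rounded to 5 significant figures: 0.97026.

0.97026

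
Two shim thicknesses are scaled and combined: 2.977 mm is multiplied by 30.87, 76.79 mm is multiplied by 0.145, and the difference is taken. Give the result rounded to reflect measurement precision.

2.977 × 30.87 = 91.89999 → 91.90 mm (4 s.f., last digit at the 10^-2 place).
76.79 × 0.145 = 11.13455 → 11.1 mm (3 s.f., last digit at the 10^-1 place).
Difference: 80.76544 mm; keep the coarser place, 10^-1.
Result: 80.8 mm.

80.8 mm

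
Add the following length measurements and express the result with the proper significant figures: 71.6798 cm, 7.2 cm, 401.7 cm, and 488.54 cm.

969.1 cm

71.6798 cm + 7.2 cm + 401.7 cm + 488.54 cm = 969.1198 cm.
Addition/subtraction keeps the fewest decimal places: 71.6798 → 4 decimal places, 7.2 → 1 decimal place, 401.7 → 1 decimal place, 488.54 → 2 decimal places; limit is 1.
Rounded to 1 decimal place: 969.1 cm.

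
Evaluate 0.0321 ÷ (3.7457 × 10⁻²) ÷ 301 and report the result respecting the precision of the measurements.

0.0321 ÷ (3.7457 × 10⁻²) ÷ 301 = 0.0028471185165…
Multiplication/division keeps the fewest significant figures: 0.0321 → 3 s.f., 3.7457 × 10⁻² → 5 s.f., 301 → 3 s.f.; limit is 3.
Rounded to 3 significant figures: 0.00285.

0.00285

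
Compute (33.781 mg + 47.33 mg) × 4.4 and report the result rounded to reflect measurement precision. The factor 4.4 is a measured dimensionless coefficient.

33.781 mg + 47.33 mg = 81.111 mg; the sum is limited to 2 decimal places (4 s.f.).
Carrying full precision, 81.111 × 4.4 = 356.8884 mg; 4.4 has 2 s.f., so the result keeps min(4, 2) = 2 s.f.
Rounded to 2 significant figures: 3.6 × 10^2 mg.

3.6 × 10^2 mg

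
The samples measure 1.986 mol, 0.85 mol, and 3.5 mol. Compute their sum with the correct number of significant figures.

1.986 mol + 0.85 mol + 3.5 mol = 6.336 mol.
Addition/subtraction keeps the fewest decimal places: 1.986 → 3 decimal places, 0.85 → 2 decimal places, 3.5 → 1 decimal place; limit is 1.
Rounded to 1 decimal place: 6.3 mol.

6.3 mol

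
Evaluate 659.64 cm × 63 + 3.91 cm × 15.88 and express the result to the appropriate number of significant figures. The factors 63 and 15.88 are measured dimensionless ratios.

4.2 × 10⁴ cm

659.64 × 63 = 41557.32 → 4.2 × 10⁴ cm (2 s.f., last digit at the 10^3 place).
3.91 × 15.88 = 62.0908 → 62.1 cm (3 s.f., last digit at the 10^-1 place).
Sum: 41619.4108 cm; keep the coarser place, 10^3.
Result: 4.2 × 10⁴ cm.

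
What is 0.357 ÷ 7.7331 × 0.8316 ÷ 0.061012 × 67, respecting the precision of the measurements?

0.357 ÷ 7.7331 × 0.8316 ÷ 0.061012 × 67 = 42.1588360066…
Multiplication/division keeps the fewest significant figures: 0.357 → 3 s.f., 7.7331 → 5 s.f., 0.8316 → 4 s.f., 0.061012 → 5 s.f., 67 → 2 s.f.; limit is 2.
Rounded to 2 significant figures: 42.

42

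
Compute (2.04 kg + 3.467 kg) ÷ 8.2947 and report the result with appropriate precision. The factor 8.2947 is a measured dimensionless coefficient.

2.04 kg + 3.467 kg = 5.507 kg; the sum is limited to 2 decimal places (3 s.f.).
Carrying full precision, 5.507 ÷ 8.2947 = 0.663917923493… kg; 8.2947 has 5 s.f., so the result keeps min(3, 5) = 3 s.f.
Rounded to 3 significant figures: 6.64 × 10^-1 kg.

6.64 × 10^-1 kg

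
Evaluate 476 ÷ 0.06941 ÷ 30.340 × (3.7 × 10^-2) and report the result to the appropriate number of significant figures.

8.4

476 ÷ 0.06941 ÷ 30.340 × (3.7 × 10^-2) = 8.36317252382…
Multiplication/division keeps the fewest significant figures: 476 → 3 s.f., 0.06941 → 4 s.f., 30.340 → 5 s.f., 3.7 × 10^-2 → 2 s.f.; limit is 2.
Rounded to 2 significant figures: 8.4.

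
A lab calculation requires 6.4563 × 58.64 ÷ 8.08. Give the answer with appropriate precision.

46.9

6.4563 × 58.64 ÷ 8.08 = 46.8561178218…
Multiplication/division keeps the fewest significant figures: 6.4563 → 5 s.f., 58.64 → 4 s.f., 8.08 → 3 s.f.; limit is 3.
Rounded to 3 significant figures: 46.9.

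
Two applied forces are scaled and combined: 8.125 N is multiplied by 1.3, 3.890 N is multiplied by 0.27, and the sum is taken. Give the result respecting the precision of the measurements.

8.125 × 1.3 = 10.5625 → 11 N (2 s.f., last digit at the 10^0 place).
3.890 × 0.27 = 1.0503 → 1.1 N (2 s.f., last digit at the 10^-1 place).
Sum: 11.6128 N; keep the coarser place, 10^0.
Result: 12 N.

12 N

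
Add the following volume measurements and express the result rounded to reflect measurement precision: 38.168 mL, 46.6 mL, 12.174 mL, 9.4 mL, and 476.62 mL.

38.168 mL + 46.6 mL + 12.174 mL + 9.4 mL + 476.62 mL = 582.962 mL.
Addition/subtraction keeps the fewest decimal places: 38.168 → 3 decimal places, 46.6 → 1 decimal place, 12.174 → 3 decimal places, 9.4 → 1 decimal place, 476.62 → 2 decimal places; limit is 1.
Rounded to 1 decimal place: 5.830 × 10^2 mL.

5.830 × 10^2 mL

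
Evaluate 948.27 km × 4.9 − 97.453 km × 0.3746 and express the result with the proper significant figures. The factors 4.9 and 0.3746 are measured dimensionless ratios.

4.6 × 10³ km

948.27 × 4.9 = 4646.523 → 4.6 × 10³ km (2 s.f., last digit at the 10^2 place).
97.453 × 0.3746 = 36.5058938 → 36.51 km (4 s.f., last digit at the 10^-2 place).
Difference: 4610.0171062 km; keep the coarser place, 10^2.
Result: 4.6 × 10³ km.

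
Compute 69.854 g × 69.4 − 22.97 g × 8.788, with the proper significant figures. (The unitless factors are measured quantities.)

69.854 × 69.4 = 4847.8676 → 4.85 × 10³ g (3 s.f., last digit at the 10^1 place).
22.97 × 8.788 = 201.86036 → 201.9 g (4 s.f., last digit at the 10^-1 place).
Difference: 4646.00724 g; keep the coarser place, 10^1.
Result: 4.65 × 10³ g.

4.65 × 10³ g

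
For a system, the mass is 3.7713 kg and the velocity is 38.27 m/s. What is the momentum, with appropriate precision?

momentum = 3.7713 kg × 38.27 m/s = 144.327651 kg·m/s.
3.7713 has 5 significant figures; 38.27 has 4.
Division/multiplication keeps the fewest: 4 significant figures.
Rounded: 144.3 kg·m/s.

144.3 kg·m/s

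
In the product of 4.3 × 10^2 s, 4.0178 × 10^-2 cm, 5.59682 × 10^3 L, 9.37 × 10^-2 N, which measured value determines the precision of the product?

4.3 × 10^2 s → 2 s.f.; 4.0178 × 10^-2 cm → 5 s.f.; 5.59682 × 10^3 L → 6 s.f.; 9.37 × 10^-2 N → 3 s.f.
The fewest is 2 significant figures, from 4.3 × 10^2 s.

4.3 × 10^2 s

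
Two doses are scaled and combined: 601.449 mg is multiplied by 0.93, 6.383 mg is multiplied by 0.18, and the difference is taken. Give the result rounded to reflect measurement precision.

601.449 × 0.93 = 559.34757 → 5.6 × 10² mg (2 s.f., last digit at the 10^1 place).
6.383 × 0.18 = 1.14894 → 1.1 mg (2 s.f., last digit at the 10^-1 place).
Difference: 558.19863 mg; keep the coarser place, 10^1.
Result: 5.6 × 10² mg.

5.6 × 10² mg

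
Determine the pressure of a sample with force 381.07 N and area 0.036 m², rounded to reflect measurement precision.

1.1 × 10⁴ Pa

pressure = 381.07 N ÷ 0.036 m² = 10585.2777778… Pa.
381.07 has 5 significant figures; 0.036 has 2.
Division/multiplication keeps the fewest: 2 significant figures.
Rounded: 1.1 × 10⁴ Pa.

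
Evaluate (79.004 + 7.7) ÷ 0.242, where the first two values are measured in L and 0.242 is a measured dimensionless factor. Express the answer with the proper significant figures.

79.004 L + 7.7 L = 86.704 L; the sum is limited to 1 decimal place (3 s.f.).
Carrying full precision, 86.704 ÷ 0.242 = 358.280991736… L; 0.242 has 3 s.f., so the result keeps min(3, 3) = 3 s.f.
Rounded to 3 significant figures: 3.58 × 10^2 L.

3.58 × 10^2 L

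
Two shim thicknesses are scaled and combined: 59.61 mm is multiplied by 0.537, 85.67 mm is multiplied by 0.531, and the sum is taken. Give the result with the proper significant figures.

59.61 × 0.537 = 32.01057 → 32.0 mm (3 s.f., last digit at the 10^-1 place).
85.67 × 0.531 = 45.49077 → 45.5 mm (3 s.f., last digit at the 10^-1 place).
Sum: 77.50134 mm; keep the coarser place, 10^-1.
Result: 77.5 mm.

77.5 mm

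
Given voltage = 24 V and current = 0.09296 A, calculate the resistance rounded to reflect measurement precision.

2.6 × 10² Ω

resistance = 24 V ÷ 0.09296 A = 258.17555938… Ω.
24 has 2 significant figures; 0.09296 has 4.
Division/multiplication keeps the fewest: 2 significant figures.
Rounded: 2.6 × 10² Ω.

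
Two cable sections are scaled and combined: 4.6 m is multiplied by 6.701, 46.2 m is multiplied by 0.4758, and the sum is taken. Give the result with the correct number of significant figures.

4.6 × 6.701 = 30.8246 → 31 m (2 s.f., last digit at the 10^0 place).
46.2 × 0.4758 = 21.98196 → 22.0 m (3 s.f., last digit at the 10^-1 place).
Sum: 52.80656 m; keep the coarser place, 10^0.
Result: 53 m.

53 m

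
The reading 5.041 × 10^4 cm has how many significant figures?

4

5.041 × 10^4: in scientific notation every digit of the coefficient is significant.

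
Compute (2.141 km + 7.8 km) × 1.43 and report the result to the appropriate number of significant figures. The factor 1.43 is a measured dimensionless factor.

2.141 km + 7.8 km = 9.941 km; the sum is limited to 1 decimal place (2 s.f.).
Carrying full precision, 9.941 × 1.43 = 14.21563 km; 1.43 has 3 s.f., so the result keeps min(2, 3) = 2 s.f.
Rounded to 2 significant figures: 14 km.

14 km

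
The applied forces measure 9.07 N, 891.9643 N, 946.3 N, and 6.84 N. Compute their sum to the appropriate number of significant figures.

1854.2 N

9.07 N + 891.9643 N + 946.3 N + 6.84 N = 1854.1743 N.
Addition/subtraction keeps the fewest decimal places: 9.07 → 2 decimal places, 891.9643 → 4 decimal places, 946.3 → 1 decimal place, 6.84 → 2 decimal places; limit is 1.
Rounded to 1 decimal place: 1854.2 N.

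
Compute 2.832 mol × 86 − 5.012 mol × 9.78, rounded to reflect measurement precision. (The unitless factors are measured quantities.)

2.832 × 86 = 243.552 → 2.4 × 10^2 mol (2 s.f., last digit at the 10^1 place).
5.012 × 9.78 = 49.01736 → 49.0 mol (3 s.f., last digit at the 10^-1 place).
Difference: 194.53464 mol; keep the coarser place, 10^1.
Result: 1.9 × 10^2 mol.

1.9 × 10^2 mol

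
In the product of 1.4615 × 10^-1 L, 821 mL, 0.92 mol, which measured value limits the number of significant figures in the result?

0.92 mol

1.4615 × 10^-1 L → 5 s.f.; 821 mL → 3 s.f.; 0.92 mol → 2 s.f.
The fewest is 2 significant figures, from 0.92 mol.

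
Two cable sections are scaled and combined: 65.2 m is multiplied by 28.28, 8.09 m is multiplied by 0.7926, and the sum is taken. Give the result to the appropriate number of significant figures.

1.85 × 10³ m

65.2 × 28.28 = 1843.856 → 1.84 × 10³ m (3 s.f., last digit at the 10^1 place).
8.09 × 0.7926 = 6.412134 → 6.41 m (3 s.f., last digit at the 10^-2 place).
Sum: 1850.268134 m; keep the coarser place, 10^1.
Result: 1.85 × 10³ m.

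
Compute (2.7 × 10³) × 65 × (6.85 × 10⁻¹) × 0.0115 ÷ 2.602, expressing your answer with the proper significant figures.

(2.7 × 10³) × 65 × (6.85 × 10⁻¹) × 0.0115 ÷ 2.602 = 531.322540354…
Multiplication/division keeps the fewest significant figures: 2.7 × 10³ → 2 s.f., 65 → 2 s.f., 6.85 × 10⁻¹ → 3 s.f., 0.0115 → 3 s.f., 2.602 → 4 s.f.; limit is 2.
Rounded to 2 significant figures: 5.3 × 10².

5.3 × 10²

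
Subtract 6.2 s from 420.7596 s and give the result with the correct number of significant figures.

414.6 s

420.7596 s − 6.2 s = 414.5596 s.
Addition/subtraction keeps the fewest decimal places: 420.7596 → 4 decimal places, 6.2 → 1 decimal place; limit is 1.
Rounded to 1 decimal place: 414.6 s.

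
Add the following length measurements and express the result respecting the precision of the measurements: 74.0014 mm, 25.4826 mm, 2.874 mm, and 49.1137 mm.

74.0014 mm + 25.4826 mm + 2.874 mm + 49.1137 mm = 151.4717 mm.
Addition/subtraction keeps the fewest decimal places: 74.0014 → 4 decimal places, 25.4826 → 4 decimal places, 2.874 → 3 decimal places, 49.1137 → 4 decimal places; limit is 3.
Rounded to 3 decimal places: 151.472 mm.

151.472 mm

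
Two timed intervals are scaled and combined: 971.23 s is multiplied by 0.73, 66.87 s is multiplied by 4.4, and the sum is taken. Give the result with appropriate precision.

971.23 × 0.73 = 708.9979 → 7.1 × 10^2 s (2 s.f., last digit at the 10^1 place).
66.87 × 4.4 = 294.228 → 2.9 × 10^2 s (2 s.f., last digit at the 10^1 place).
Sum: 1003.2259 s; keep the coarser place, 10^1.
Result: 1.00 × 10^3 s.

1.00 × 10^3 s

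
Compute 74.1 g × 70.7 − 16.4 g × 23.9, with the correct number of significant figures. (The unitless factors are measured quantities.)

74.1 × 70.7 = 5238.87 → 5.24 × 10^3 g (3 s.f., last digit at the 10^1 place).
16.4 × 23.9 = 391.96 → 392 g (3 s.f., last digit at the 10^0 place).
Difference: 4846.91 g; keep the coarser place, 10^1.
Result: 4.85 × 10^3 g.

4.85 × 10^3 g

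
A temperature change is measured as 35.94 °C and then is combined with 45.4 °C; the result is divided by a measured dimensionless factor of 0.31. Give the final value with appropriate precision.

35.94 °C + 45.4 °C = 81.34 °C; the sum is limited to 1 decimal place (3 s.f.).
Carrying full precision, 81.34 ÷ 0.31 = 262.387096774… °C; 0.31 has 2 s.f., so the result keeps min(3, 2) = 2 s.f.
Rounded to 2 significant figures: 2.6 × 10² °C.

2.6 × 10² °C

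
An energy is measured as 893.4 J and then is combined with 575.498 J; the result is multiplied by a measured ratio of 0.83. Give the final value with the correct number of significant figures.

1.2 × 10^3 J

893.4 J + 575.498 J = 1468.898 J; the sum is limited to 1 decimal place (5 s.f.).
Carrying full precision, 1468.898 × 0.83 = 1219.18534 J; 0.83 has 2 s.f., so the result keeps min(5, 2) = 2 s.f.
Rounded to 2 significant figures: 1.2 × 10^3 J.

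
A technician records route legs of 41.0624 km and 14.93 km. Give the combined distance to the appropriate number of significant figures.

55.99 km

41.0624 km + 14.93 km = 55.9924 km.
Addition/subtraction keeps the fewest decimal places: 41.0624 → 4 decimal places, 14.93 → 2 decimal places; limit is 2.
Rounded to 2 decimal places: 55.99 km.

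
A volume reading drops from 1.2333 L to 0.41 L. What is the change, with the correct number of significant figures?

0.82 L

1.2333 L − 0.41 L = 0.8233 L.
Addition/subtraction keeps the fewest decimal places: 1.2333 → 4 decimal places, 0.41 → 2 decimal places; limit is 2.
Rounded to 2 decimal places: 0.82 L.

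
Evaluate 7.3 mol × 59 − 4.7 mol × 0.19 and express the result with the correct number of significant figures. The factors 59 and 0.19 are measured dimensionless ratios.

4.3 × 10^2 mol

7.3 × 59 = 430.7 → 4.3 × 10^2 mol (2 s.f., last digit at the 10^1 place).
4.7 × 0.19 = 0.893 → 0.89 mol (2 s.f., last digit at the 10^-2 place).
Difference: 429.807 mol; keep the coarser place, 10^1.
Result: 4.3 × 10^2 mol.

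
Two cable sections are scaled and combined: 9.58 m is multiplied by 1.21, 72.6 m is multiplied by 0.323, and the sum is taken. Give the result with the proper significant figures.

9.58 × 1.21 = 11.5918 → 11.6 m (3 s.f., last digit at the 10^-1 place).
72.6 × 0.323 = 23.4498 → 23.4 m (3 s.f., last digit at the 10^-1 place).
Sum: 35.0416 m; keep the coarser place, 10^-1.
Result: 35.0 m.

35.0 m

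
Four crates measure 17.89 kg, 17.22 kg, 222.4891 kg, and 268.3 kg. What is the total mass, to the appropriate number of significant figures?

525.9 kg

17.89 kg + 17.22 kg + 222.4891 kg + 268.3 kg = 525.8991 kg.
Addition/subtraction keeps the fewest decimal places: 17.89 → 2 decimal places, 17.22 → 2 decimal places, 222.4891 → 4 decimal places, 268.3 → 1 decimal place; limit is 1.
Rounded to 1 decimal place: 525.9 kg.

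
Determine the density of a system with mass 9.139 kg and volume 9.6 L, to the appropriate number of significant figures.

0.95 kg/L

density = 9.139 kg ÷ 9.6 L = 0.951979166667… kg/L.
9.139 has 4 significant figures; 9.6 has 2.
Division/multiplication keeps the fewest: 2 significant figures.
Rounded: 0.95 kg/L.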